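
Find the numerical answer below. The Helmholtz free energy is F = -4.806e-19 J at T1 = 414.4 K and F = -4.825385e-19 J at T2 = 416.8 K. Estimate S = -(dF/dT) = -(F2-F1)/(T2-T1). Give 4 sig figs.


Step 1: dF = F2 - F1 = -4.825385e-19 - (-4.806e-19) = -1.9385e-21 J
Step 2: dT = T2 - T1 = 416.8 - 414.4 = 2.4 K
Step 3: S = -dF/dT = -(-1.9385e-21)/2.4 = 8.077e-22 J/K

8.077e-22


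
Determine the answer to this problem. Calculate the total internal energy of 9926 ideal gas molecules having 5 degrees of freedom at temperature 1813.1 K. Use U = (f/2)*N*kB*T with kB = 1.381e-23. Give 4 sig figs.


Step 1: f/2 = 5/2 = 2.5
Step 2: N*kB*T = 9926*1.381e-23*1813.1 = 2.485e-16
Step 3: U = 2.5 * 2.485e-16 = 6.213e-16 J

6.213e-16


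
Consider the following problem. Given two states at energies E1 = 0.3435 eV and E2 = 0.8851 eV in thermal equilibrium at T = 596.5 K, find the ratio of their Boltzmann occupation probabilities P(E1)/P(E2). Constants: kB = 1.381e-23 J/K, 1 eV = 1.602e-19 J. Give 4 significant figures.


Step 1: Compute energy difference dE = E1 - E2 = 0.3435 - 0.8851 = -0.5416 eV
Step 2: Convert to Joules: dE_J = -0.5416 * 1.602e-19 = -8.676e-20 J
Step 3: Compute exponent = -dE_J / (kB * T) = -(-8.676e-20) / (1.381e-23 * 596.5) = 10.53
Step 4: P(E1)/P(E2) = exp(10.53) = 3.752e+04

3.752e+04


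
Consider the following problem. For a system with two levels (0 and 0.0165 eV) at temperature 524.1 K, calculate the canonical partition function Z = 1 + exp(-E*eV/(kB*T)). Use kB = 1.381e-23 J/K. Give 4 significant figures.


Step 1: Compute beta*E = E*eV/(kB*T) = 0.0165*1.602e-19/(1.381e-23*524.1) = 0.3652
Step 2: exp(-beta*E) = exp(-0.3652) = 0.6941
Step 3: Z = 1 + 0.6941 = 1.694

1.694


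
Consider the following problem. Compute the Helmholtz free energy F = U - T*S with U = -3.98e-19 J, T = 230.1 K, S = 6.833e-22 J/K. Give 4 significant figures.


Step 1: T*S = 230.1 * 6.833e-22 = 1.572e-19 J
Step 2: F = U - T*S = -3.98e-19 - 1.572e-19
Step 3: F = -5.552e-19 J

-5.552e-19


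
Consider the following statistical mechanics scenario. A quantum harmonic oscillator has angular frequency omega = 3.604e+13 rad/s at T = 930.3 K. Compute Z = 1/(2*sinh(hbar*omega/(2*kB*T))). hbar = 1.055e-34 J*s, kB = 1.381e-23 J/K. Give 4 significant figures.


Step 1: Compute x = hbar*omega/(kB*T) = 1.055e-34*3.604e+13/(1.381e-23*930.3) = 0.296
Step 2: x/2 = 0.148
Step 3: sinh(x/2) = 0.1485
Step 4: Z = 1/(2*0.1485) = 3.367

3.367


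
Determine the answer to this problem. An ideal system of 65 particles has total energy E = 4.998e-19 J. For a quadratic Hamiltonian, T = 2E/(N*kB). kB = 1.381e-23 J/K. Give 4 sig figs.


Step 1: Numerator = 2*E = 2*4.998e-19 = 9.996e-19 J
Step 2: Denominator = N*kB = 65*1.381e-23 = 8.977e-22
Step 3: T = 9.996e-19 / 8.977e-22 = 1114 K

1114


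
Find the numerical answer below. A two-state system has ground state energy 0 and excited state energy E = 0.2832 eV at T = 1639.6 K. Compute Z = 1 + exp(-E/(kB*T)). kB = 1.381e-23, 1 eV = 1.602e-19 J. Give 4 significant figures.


Step 1: Compute beta*E = E*eV/(kB*T) = 0.2832*1.602e-19/(1.381e-23*1639.6) = 2.004
Step 2: exp(-beta*E) = exp(-2.004) = 0.1348
Step 3: Z = 1 + 0.1348 = 1.135

1.135


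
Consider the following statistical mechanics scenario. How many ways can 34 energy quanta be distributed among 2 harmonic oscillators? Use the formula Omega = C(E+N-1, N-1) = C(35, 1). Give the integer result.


Step 1: Use binomial coefficient C(35, 1)
Step 2: Numerator = 35! / 34!
Step 3: Denominator = 1!
Step 4: Omega = 35

35


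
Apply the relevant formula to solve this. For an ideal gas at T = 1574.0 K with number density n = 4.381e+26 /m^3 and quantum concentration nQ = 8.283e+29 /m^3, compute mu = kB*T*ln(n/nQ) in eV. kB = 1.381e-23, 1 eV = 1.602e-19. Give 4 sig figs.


Step 1: n/nQ = 4.381e+26/8.283e+29 = 0.0005289
Step 2: ln(n/nQ) = -7.545
Step 3: mu = kB*T*ln(n/nQ) = 2.174e-20*-7.545 = -1.64e-19 J
Step 4: Convert to eV: -1.64e-19/1.602e-19 = -1.024 eV

-1.024


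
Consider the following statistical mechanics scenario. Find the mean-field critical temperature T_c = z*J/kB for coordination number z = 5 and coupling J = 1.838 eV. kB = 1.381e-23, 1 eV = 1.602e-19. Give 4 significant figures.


Step 1: z*J = 5*1.838 = 9.19 eV
Step 2: Convert to Joules: 9.19*1.602e-19 = 1.472e-18 J
Step 3: T_c = 1.472e-18 / 1.381e-23 = 1.066e+05 K

1.066e+05


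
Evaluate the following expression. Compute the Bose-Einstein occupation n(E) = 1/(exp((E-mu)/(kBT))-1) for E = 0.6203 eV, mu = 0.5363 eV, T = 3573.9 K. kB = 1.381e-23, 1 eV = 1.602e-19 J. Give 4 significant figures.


Step 1: (E - mu) = 0.084 eV
Step 2: x = (E-mu)*eV/(kB*T) = 0.084*1.602e-19/(1.381e-23*3573.9) = 0.2727
Step 3: exp(x) = 1.313
Step 4: n = 1/(exp(x)-1) = 3.19

3.19


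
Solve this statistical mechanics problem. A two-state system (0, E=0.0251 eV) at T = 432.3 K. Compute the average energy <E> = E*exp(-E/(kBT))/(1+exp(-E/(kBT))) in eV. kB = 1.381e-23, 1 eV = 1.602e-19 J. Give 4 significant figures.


Step 1: beta*E = 0.0251*1.602e-19/(1.381e-23*432.3) = 0.6735
Step 2: exp(-beta*E) = 0.5099
Step 3: <E> = 0.0251*0.5099/(1+0.5099) = 0.008476 eV

0.008476


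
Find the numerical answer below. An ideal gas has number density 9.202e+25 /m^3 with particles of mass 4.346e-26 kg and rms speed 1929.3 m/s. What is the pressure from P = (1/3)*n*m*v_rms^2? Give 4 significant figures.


Step 1: v_rms^2 = 1929.3^2 = 3.722e+06
Step 2: n*m = 9.202e+25*4.346e-26 = 3.999
Step 3: P = (1/3)*3.999*3.722e+06 = 4.962e+06 Pa

4.962e+06


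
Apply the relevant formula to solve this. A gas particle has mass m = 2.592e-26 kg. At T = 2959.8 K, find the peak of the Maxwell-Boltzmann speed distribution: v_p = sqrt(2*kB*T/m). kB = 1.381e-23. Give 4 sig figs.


Step 1: Numerator = 2*kB*T = 2*1.381e-23*2959.8 = 8.175e-20
Step 2: Ratio = 8.175e-20 / 2.592e-26 = 3.154e+06
Step 3: v_p = sqrt(3.154e+06) = 1776 m/s

1776


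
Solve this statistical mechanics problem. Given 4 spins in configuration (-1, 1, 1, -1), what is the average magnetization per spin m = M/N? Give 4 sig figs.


Step 1: Count up spins (+1): 2, down spins (-1): 2
Step 2: Total magnetization M = 2 - 2 = 0
Step 3: m = M/N = 0/4 = 0

0


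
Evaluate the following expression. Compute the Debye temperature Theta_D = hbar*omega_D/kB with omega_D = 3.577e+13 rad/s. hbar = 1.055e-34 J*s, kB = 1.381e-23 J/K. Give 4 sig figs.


Step 1: hbar*omega_D = 1.055e-34 * 3.577e+13 = 3.774e-21 J
Step 2: Theta_D = 3.774e-21 / 1.381e-23
Step 3: Theta_D = 273.3 K

273.3


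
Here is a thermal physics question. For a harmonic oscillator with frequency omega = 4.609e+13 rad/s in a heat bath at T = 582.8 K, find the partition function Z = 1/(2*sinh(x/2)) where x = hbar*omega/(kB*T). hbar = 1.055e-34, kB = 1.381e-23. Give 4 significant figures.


Step 1: Compute x = hbar*omega/(kB*T) = 1.055e-34*4.609e+13/(1.381e-23*582.8) = 0.6042
Step 2: x/2 = 0.3021
Step 3: sinh(x/2) = 0.3067
Step 4: Z = 1/(2*0.3067) = 1.63

1.63


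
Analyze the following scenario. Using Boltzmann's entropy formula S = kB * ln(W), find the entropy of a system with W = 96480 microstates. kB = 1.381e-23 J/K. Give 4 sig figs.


Step 1: ln(W) = ln(96480) = 11.48
Step 2: S = kB * ln(W) = 1.381e-23 * 11.48
Step 3: S = 1.585e-22 J/K

1.585e-22


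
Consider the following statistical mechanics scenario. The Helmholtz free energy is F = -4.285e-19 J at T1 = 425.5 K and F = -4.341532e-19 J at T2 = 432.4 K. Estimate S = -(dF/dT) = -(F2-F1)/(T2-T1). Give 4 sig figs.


Step 1: dF = F2 - F1 = -4.341532e-19 - (-4.285e-19) = -5.6532e-21 J
Step 2: dT = T2 - T1 = 432.4 - 425.5 = 6.9 K
Step 3: S = -dF/dT = -(-5.6532e-21)/6.9 = 8.193e-22 J/K

8.193e-22


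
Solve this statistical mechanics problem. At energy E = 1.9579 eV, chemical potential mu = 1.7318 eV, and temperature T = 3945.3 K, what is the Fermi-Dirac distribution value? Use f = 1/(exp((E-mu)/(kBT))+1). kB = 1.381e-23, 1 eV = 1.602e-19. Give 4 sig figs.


Step 1: (E - mu) = 1.9579 - 1.7318 = 0.2261 eV
Step 2: Convert: (E-mu)*eV = 3.622e-20 J
Step 3: x = (E-mu)*eV/(kB*T) = 0.6648
Step 4: f = 1/(exp(0.6648)+1) = 0.3397

0.3397


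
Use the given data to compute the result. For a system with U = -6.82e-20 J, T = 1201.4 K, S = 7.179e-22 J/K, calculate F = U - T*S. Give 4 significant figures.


Step 1: T*S = 1201.4 * 7.179e-22 = 8.625e-19 J
Step 2: F = U - T*S = -6.82e-20 - 8.625e-19
Step 3: F = -9.307e-19 J

-9.307e-19


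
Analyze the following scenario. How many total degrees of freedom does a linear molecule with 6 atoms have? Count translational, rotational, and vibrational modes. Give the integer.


Step 1: Translational DOF = 3
Step 2: Rotational DOF (linear) = 2
Step 3: Vibrational DOF = 3*6 - 5 = 13
Step 4: Total = 3 + 2 + 13 = 18

18


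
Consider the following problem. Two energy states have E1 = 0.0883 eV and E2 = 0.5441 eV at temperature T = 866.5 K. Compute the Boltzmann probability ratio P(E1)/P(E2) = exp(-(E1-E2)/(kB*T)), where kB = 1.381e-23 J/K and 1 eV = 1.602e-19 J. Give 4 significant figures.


Step 1: Compute energy difference dE = E1 - E2 = 0.0883 - 0.5441 = -0.4558 eV
Step 2: Convert to Joules: dE_J = -0.4558 * 1.602e-19 = -7.302e-20 J
Step 3: Compute exponent = -dE_J / (kB * T) = -(-7.302e-20) / (1.381e-23 * 866.5) = 6.102
Step 4: P(E1)/P(E2) = exp(6.102) = 446.8

446.8


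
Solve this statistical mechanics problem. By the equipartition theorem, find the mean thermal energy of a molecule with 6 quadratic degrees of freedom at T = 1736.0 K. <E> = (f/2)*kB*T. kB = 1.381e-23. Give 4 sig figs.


Step 1: f/2 = 6/2 = 3
Step 2: kB*T = 1.381e-23 * 1736.0 = 2.397e-20
Step 3: <E> = 3 * 2.397e-20 = 7.192e-20 J

7.192e-20


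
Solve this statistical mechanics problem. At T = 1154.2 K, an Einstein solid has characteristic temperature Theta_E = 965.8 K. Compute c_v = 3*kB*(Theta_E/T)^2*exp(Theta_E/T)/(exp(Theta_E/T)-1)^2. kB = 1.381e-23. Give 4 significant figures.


Step 1: x = Theta_E/T = 965.8/1154.2 = 0.8368
Step 2: x^2 = 0.7002
Step 3: exp(x) = 2.309
Step 4: c_v = 3*1.381e-23*0.7002*2.309/(2.309-1)^2 = 3.909e-23

3.909e-23


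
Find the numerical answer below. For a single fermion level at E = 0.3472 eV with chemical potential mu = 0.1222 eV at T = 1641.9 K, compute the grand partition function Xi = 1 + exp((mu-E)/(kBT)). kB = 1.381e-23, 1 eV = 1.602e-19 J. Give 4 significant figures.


Step 1: (mu - E) = 0.1222 - 0.3472 = -0.225 eV
Step 2: x = (mu-E)*eV/(kB*T) = -0.225*1.602e-19/(1.381e-23*1641.9) = -1.59
Step 3: exp(x) = 0.204
Step 4: Xi = 1 + 0.204 = 1.204

1.204


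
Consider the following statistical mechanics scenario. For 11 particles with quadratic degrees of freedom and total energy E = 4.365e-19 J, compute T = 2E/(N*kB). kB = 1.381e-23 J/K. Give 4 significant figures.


Step 1: Numerator = 2*E = 2*4.365e-19 = 8.73e-19 J
Step 2: Denominator = N*kB = 11*1.381e-23 = 1.519e-22
Step 3: T = 8.73e-19 / 1.519e-22 = 5747 K

5747


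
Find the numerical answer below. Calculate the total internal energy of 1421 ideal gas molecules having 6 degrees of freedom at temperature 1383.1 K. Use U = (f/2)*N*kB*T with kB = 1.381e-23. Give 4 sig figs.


Step 1: f/2 = 6/2 = 3.0
Step 2: N*kB*T = 1421*1.381e-23*1383.1 = 2.714e-17
Step 3: U = 3.0 * 2.714e-17 = 8.143e-17 J

8.143e-17


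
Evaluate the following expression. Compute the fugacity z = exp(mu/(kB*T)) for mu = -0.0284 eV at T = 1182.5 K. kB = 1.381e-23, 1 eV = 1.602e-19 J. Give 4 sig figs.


Step 1: Convert mu to Joules: -0.0284*1.602e-19 = -4.55e-21 J
Step 2: kB*T = 1.381e-23*1182.5 = 1.633e-20 J
Step 3: mu/(kB*T) = -0.2786
Step 4: z = exp(-0.2786) = 0.7568

0.7568


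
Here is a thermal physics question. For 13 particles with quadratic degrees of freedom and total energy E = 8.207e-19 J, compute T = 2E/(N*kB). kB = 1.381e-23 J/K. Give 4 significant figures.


Step 1: Numerator = 2*E = 2*8.207e-19 = 1.641e-18 J
Step 2: Denominator = N*kB = 13*1.381e-23 = 1.795e-22
Step 3: T = 1.641e-18 / 1.795e-22 = 9143 K

9143


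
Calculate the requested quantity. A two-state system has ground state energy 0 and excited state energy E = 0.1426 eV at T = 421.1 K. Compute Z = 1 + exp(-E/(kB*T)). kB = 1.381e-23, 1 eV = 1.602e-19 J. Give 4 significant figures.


Step 1: Compute beta*E = E*eV/(kB*T) = 0.1426*1.602e-19/(1.381e-23*421.1) = 3.928
Step 2: exp(-beta*E) = exp(-3.928) = 0.01968
Step 3: Z = 1 + 0.01968 = 1.02

1.02


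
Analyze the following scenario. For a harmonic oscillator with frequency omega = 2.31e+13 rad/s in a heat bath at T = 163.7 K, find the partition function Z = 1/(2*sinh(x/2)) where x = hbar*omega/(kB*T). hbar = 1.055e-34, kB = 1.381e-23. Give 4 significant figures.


Step 1: Compute x = hbar*omega/(kB*T) = 1.055e-34*2.31e+13/(1.381e-23*163.7) = 1.078
Step 2: x/2 = 0.539
Step 3: sinh(x/2) = 0.5655
Step 4: Z = 1/(2*0.5655) = 0.8842

0.8842


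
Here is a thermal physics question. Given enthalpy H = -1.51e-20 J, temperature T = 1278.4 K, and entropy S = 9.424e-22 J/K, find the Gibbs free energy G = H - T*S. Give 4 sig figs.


Step 1: T*S = 1278.4 * 9.424e-22 = 1.205e-18 J
Step 2: G = H - T*S = -1.51e-20 - 1.205e-18
Step 3: G = -1.22e-18 J

-1.22e-18


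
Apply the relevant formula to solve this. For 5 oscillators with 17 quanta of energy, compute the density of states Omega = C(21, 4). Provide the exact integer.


Step 1: Use binomial coefficient C(21, 4)
Step 2: Numerator = 21! / 17!
Step 3: Denominator = 4!
Step 4: Omega = 5985

5985


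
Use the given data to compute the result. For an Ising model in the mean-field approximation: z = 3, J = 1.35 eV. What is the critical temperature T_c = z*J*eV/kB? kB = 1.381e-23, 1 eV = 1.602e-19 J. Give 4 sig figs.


Step 1: z*J = 3*1.35 = 4.05 eV
Step 2: Convert to Joules: 4.05*1.602e-19 = 6.488e-19 J
Step 3: T_c = 6.488e-19 / 1.381e-23 = 4.698e+04 K

4.698e+04


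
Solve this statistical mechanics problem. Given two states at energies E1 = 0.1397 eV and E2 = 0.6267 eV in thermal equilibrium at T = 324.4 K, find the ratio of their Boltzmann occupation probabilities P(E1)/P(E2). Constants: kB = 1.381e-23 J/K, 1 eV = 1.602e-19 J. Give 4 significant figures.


Step 1: Compute energy difference dE = E1 - E2 = 0.1397 - 0.6267 = -0.487 eV
Step 2: Convert to Joules: dE_J = -0.487 * 1.602e-19 = -7.802e-20 J
Step 3: Compute exponent = -dE_J / (kB * T) = -(-7.802e-20) / (1.381e-23 * 324.4) = 17.41
Step 4: P(E1)/P(E2) = exp(17.41) = 3.657e+07

3.657e+07


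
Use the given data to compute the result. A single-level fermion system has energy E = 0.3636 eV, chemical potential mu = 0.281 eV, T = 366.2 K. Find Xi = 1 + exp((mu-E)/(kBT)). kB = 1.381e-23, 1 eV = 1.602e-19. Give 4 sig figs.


Step 1: (mu - E) = 0.281 - 0.3636 = -0.0826 eV
Step 2: x = (mu-E)*eV/(kB*T) = -0.0826*1.602e-19/(1.381e-23*366.2) = -2.617
Step 3: exp(x) = 0.07305
Step 4: Xi = 1 + 0.07305 = 1.073

1.073


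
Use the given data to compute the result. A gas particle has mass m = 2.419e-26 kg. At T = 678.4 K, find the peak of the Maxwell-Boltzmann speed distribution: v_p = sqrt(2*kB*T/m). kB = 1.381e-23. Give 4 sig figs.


Step 1: Numerator = 2*kB*T = 2*1.381e-23*678.4 = 1.874e-20
Step 2: Ratio = 1.874e-20 / 2.419e-26 = 7.746e+05
Step 3: v_p = sqrt(7.746e+05) = 880.1 m/s

880.1


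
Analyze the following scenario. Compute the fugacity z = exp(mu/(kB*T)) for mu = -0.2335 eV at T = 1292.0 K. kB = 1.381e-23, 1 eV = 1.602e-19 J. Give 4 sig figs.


Step 1: Convert mu to Joules: -0.2335*1.602e-19 = -3.741e-20 J
Step 2: kB*T = 1.381e-23*1292.0 = 1.784e-20 J
Step 3: mu/(kB*T) = -2.096
Step 4: z = exp(-2.096) = 0.1229

0.1229


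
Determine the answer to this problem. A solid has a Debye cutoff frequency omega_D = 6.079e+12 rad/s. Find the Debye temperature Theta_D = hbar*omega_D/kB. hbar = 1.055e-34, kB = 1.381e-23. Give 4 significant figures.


Step 1: hbar*omega_D = 1.055e-34 * 6.079e+12 = 6.413e-22 J
Step 2: Theta_D = 6.413e-22 / 1.381e-23
Step 3: Theta_D = 46.44 K

46.44


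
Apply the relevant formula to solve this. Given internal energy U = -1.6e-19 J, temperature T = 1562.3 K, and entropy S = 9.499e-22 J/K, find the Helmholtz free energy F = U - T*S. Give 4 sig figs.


Step 1: T*S = 1562.3 * 9.499e-22 = 1.484e-18 J
Step 2: F = U - T*S = -1.6e-19 - 1.484e-18
Step 3: F = -1.644e-18 J

-1.644e-18


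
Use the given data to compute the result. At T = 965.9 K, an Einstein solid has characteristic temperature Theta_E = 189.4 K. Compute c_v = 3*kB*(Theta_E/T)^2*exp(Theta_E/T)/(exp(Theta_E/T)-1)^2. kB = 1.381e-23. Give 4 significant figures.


Step 1: x = Theta_E/T = 189.4/965.9 = 0.1961
Step 2: x^2 = 0.03845
Step 3: exp(x) = 1.217
Step 4: c_v = 3*1.381e-23*0.03845*1.217/(1.217-1)^2 = 4.13e-23

4.13e-23


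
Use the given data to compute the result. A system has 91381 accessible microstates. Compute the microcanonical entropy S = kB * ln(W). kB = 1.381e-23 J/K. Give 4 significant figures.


Step 1: ln(W) = ln(91381) = 11.42
Step 2: S = kB * ln(W) = 1.381e-23 * 11.42
Step 3: S = 1.577e-22 J/K

1.577e-22


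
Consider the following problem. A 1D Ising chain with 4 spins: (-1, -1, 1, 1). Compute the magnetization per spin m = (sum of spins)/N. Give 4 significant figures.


Step 1: Count up spins (+1): 2, down spins (-1): 2
Step 2: Total magnetization M = 2 - 2 = 0
Step 3: m = M/N = 0/4 = 0

0


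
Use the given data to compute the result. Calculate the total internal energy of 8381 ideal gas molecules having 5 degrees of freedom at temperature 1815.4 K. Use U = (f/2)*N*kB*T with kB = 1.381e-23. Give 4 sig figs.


Step 1: f/2 = 5/2 = 2.5
Step 2: N*kB*T = 8381*1.381e-23*1815.4 = 2.101e-16
Step 3: U = 2.5 * 2.101e-16 = 5.253e-16 J

5.253e-16


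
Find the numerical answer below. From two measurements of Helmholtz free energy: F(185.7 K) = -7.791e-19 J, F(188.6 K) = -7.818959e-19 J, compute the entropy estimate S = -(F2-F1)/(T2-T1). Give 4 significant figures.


Step 1: dF = F2 - F1 = -7.818959e-19 - (-7.791e-19) = -2.7959e-21 J
Step 2: dT = T2 - T1 = 188.6 - 185.7 = 2.9 K
Step 3: S = -dF/dT = -(-2.7959e-21)/2.9 = 9.641e-22 J/K

9.641e-22


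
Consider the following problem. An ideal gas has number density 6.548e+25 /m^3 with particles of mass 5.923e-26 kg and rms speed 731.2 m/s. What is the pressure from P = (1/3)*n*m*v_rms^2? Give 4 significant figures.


Step 1: v_rms^2 = 731.2^2 = 5.347e+05
Step 2: n*m = 6.548e+25*5.923e-26 = 3.878
Step 3: P = (1/3)*3.878*5.347e+05 = 6.912e+05 Pa

6.912e+05


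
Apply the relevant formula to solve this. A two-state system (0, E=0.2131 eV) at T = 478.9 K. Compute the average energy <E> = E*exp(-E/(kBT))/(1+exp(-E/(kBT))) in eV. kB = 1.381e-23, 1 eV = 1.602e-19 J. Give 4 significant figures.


Step 1: beta*E = 0.2131*1.602e-19/(1.381e-23*478.9) = 5.162
Step 2: exp(-beta*E) = 0.005731
Step 3: <E> = 0.2131*0.005731/(1+0.005731) = 0.001214 eV

0.001214


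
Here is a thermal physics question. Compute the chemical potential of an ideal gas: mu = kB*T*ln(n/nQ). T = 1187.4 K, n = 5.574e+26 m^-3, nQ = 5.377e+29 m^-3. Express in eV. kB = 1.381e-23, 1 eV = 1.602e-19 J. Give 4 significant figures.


Step 1: n/nQ = 5.574e+26/5.377e+29 = 0.001037
Step 2: ln(n/nQ) = -6.872
Step 3: mu = kB*T*ln(n/nQ) = 1.64e-20*-6.872 = -1.127e-19 J
Step 4: Convert to eV: -1.127e-19/1.602e-19 = -0.7034 eV

-0.7034


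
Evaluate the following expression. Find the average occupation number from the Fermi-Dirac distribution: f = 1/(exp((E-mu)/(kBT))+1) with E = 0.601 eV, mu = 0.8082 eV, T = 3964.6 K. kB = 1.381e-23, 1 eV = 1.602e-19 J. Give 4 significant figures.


Step 1: (E - mu) = 0.601 - 0.8082 = -0.2072 eV
Step 2: Convert: (E-mu)*eV = -3.319e-20 J
Step 3: x = (E-mu)*eV/(kB*T) = -0.6063
Step 4: f = 1/(exp(-0.6063)+1) = 0.6471

0.6471


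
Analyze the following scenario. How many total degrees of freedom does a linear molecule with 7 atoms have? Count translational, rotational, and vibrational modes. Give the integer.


Step 1: Translational DOF = 3
Step 2: Rotational DOF (linear) = 2
Step 3: Vibrational DOF = 3*7 - 5 = 16
Step 4: Total = 3 + 2 + 16 = 21

21


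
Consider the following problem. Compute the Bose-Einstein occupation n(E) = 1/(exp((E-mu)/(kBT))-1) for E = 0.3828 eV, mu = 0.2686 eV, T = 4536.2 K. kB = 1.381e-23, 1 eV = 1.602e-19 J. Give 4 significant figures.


Step 1: (E - mu) = 0.1142 eV
Step 2: x = (E-mu)*eV/(kB*T) = 0.1142*1.602e-19/(1.381e-23*4536.2) = 0.292
Step 3: exp(x) = 1.339
Step 4: n = 1/(exp(x)-1) = 2.948

2.948


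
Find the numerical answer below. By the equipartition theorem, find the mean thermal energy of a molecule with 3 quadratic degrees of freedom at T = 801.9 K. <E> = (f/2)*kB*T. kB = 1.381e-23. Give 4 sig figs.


Step 1: f/2 = 3/2 = 1.5
Step 2: kB*T = 1.381e-23 * 801.9 = 1.107e-20
Step 3: <E> = 1.5 * 1.107e-20 = 1.661e-20 J

1.661e-20


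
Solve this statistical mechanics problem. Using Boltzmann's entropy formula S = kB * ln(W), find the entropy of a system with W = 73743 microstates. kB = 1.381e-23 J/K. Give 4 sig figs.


Step 1: ln(W) = ln(73743) = 11.21
Step 2: S = kB * ln(W) = 1.381e-23 * 11.21
Step 3: S = 1.548e-22 J/K

1.548e-22


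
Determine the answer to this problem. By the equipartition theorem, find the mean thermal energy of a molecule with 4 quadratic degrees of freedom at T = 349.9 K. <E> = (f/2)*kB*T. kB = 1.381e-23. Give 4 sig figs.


Step 1: f/2 = 4/2 = 2
Step 2: kB*T = 1.381e-23 * 349.9 = 4.832e-21
Step 3: <E> = 2 * 4.832e-21 = 9.664e-21 J

9.664e-21


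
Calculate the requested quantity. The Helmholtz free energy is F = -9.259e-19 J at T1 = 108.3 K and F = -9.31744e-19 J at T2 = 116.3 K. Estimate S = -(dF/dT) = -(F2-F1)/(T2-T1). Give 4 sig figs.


Step 1: dF = F2 - F1 = -9.31744e-19 - (-9.259e-19) = -5.844e-21 J
Step 2: dT = T2 - T1 = 116.3 - 108.3 = 8 K
Step 3: S = -dF/dT = -(-5.844e-21)/8 = 7.305e-22 J/K

7.305e-22


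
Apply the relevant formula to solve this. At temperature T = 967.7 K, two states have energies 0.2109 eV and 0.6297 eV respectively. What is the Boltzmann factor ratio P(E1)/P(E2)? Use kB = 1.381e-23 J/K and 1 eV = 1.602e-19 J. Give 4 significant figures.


Step 1: Compute energy difference dE = E1 - E2 = 0.2109 - 0.6297 = -0.4188 eV
Step 2: Convert to Joules: dE_J = -0.4188 * 1.602e-19 = -6.709e-20 J
Step 3: Compute exponent = -dE_J / (kB * T) = -(-6.709e-20) / (1.381e-23 * 967.7) = 5.02
Step 4: P(E1)/P(E2) = exp(5.02) = 151.5

151.5


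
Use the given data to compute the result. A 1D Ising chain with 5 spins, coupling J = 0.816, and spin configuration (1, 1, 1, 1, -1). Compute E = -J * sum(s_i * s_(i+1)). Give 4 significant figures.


Step 1: Nearest-neighbor products: 1, 1, 1, -1
Step 2: Sum of products = 2
Step 3: E = -0.816 * 2 = -1.632

-1.632


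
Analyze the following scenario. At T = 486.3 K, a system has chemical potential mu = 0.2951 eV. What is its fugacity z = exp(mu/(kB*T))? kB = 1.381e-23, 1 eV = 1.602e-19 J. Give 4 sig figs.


Step 1: Convert mu to Joules: 0.2951*1.602e-19 = 4.728e-20 J
Step 2: kB*T = 1.381e-23*486.3 = 6.716e-21 J
Step 3: mu/(kB*T) = 7.039
Step 4: z = exp(7.039) = 1141

1141


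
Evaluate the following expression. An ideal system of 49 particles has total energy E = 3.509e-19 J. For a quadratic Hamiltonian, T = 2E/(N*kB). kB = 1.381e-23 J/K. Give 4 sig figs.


Step 1: Numerator = 2*E = 2*3.509e-19 = 7.018e-19 J
Step 2: Denominator = N*kB = 49*1.381e-23 = 6.767e-22
Step 3: T = 7.018e-19 / 6.767e-22 = 1037 K

1037


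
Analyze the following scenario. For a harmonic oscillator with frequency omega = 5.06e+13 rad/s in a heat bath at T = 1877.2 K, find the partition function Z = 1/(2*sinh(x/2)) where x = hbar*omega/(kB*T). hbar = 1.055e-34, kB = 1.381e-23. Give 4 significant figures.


Step 1: Compute x = hbar*omega/(kB*T) = 1.055e-34*5.06e+13/(1.381e-23*1877.2) = 0.2059
Step 2: x/2 = 0.103
Step 3: sinh(x/2) = 0.1031
Step 4: Z = 1/(2*0.1031) = 4.848

4.848


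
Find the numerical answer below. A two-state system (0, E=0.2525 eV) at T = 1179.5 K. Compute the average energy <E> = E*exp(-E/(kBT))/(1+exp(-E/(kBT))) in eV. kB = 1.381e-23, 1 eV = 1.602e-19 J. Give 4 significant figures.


Step 1: beta*E = 0.2525*1.602e-19/(1.381e-23*1179.5) = 2.483
Step 2: exp(-beta*E) = 0.08347
Step 3: <E> = 0.2525*0.08347/(1+0.08347) = 0.01945 eV

0.01945


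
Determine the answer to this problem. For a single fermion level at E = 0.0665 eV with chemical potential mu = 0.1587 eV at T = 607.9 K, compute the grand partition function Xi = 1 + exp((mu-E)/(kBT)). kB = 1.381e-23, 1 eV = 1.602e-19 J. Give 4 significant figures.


Step 1: (mu - E) = 0.1587 - 0.0665 = 0.0922 eV
Step 2: x = (mu-E)*eV/(kB*T) = 0.0922*1.602e-19/(1.381e-23*607.9) = 1.759
Step 3: exp(x) = 5.809
Step 4: Xi = 1 + 5.809 = 6.809

6.809


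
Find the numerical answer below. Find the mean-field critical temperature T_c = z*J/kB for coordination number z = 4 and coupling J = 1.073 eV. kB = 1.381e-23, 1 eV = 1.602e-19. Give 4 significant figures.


Step 1: z*J = 4*1.073 = 4.292 eV
Step 2: Convert to Joules: 4.292*1.602e-19 = 6.876e-19 J
Step 3: T_c = 6.876e-19 / 1.381e-23 = 4.979e+04 K

4.979e+04


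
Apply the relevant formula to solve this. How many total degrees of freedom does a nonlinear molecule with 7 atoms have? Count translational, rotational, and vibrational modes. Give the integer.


Step 1: Translational DOF = 3
Step 2: Rotational DOF (nonlinear) = 3
Step 3: Vibrational DOF = 3*7 - 6 = 15
Step 4: Total = 3 + 3 + 15 = 21

21


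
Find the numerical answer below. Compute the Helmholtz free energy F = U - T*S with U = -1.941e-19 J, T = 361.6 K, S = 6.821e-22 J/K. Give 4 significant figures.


Step 1: T*S = 361.6 * 6.821e-22 = 2.466e-19 J
Step 2: F = U - T*S = -1.941e-19 - 2.466e-19
Step 3: F = -4.407e-19 J

-4.407e-19


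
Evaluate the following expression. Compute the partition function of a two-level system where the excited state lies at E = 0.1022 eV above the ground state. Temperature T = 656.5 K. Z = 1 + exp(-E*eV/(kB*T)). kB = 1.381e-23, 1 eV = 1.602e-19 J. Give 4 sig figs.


Step 1: Compute beta*E = E*eV/(kB*T) = 0.1022*1.602e-19/(1.381e-23*656.5) = 1.806
Step 2: exp(-beta*E) = exp(-1.806) = 0.1643
Step 3: Z = 1 + 0.1643 = 1.164

1.164


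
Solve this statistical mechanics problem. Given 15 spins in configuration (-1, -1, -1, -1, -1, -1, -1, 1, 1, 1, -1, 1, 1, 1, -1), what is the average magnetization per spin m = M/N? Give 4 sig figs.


Step 1: Count up spins (+1): 6, down spins (-1): 9
Step 2: Total magnetization M = 6 - 9 = -3
Step 3: m = M/N = -3/15 = -0.2

-0.2


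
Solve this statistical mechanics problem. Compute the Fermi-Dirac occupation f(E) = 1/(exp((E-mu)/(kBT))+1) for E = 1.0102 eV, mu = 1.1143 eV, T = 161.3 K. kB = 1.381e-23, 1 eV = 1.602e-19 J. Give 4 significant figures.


Step 1: (E - mu) = 1.0102 - 1.1143 = -0.1041 eV
Step 2: Convert: (E-mu)*eV = -1.668e-20 J
Step 3: x = (E-mu)*eV/(kB*T) = -7.487
Step 4: f = 1/(exp(-7.487)+1) = 0.9994

0.9994


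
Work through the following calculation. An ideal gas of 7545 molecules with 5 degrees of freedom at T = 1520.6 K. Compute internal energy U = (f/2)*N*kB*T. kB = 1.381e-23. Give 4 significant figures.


Step 1: f/2 = 5/2 = 2.5
Step 2: N*kB*T = 7545*1.381e-23*1520.6 = 1.584e-16
Step 3: U = 2.5 * 1.584e-16 = 3.961e-16 J

3.961e-16


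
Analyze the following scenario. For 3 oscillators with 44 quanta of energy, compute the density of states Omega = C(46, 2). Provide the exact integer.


Step 1: Use binomial coefficient C(46, 2)
Step 2: Numerator = 46! / 44!
Step 3: Denominator = 2!
Step 4: Omega = 1035

1035


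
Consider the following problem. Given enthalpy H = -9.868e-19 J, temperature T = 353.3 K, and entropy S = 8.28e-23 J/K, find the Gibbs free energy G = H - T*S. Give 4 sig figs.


Step 1: T*S = 353.3 * 8.28e-23 = 2.925e-20 J
Step 2: G = H - T*S = -9.868e-19 - 2.925e-20
Step 3: G = -1.016e-18 J

-1.016e-18


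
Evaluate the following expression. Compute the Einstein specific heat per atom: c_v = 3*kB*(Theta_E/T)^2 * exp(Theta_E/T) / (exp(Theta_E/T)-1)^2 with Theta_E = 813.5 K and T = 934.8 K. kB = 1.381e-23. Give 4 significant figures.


Step 1: x = Theta_E/T = 813.5/934.8 = 0.8702
Step 2: x^2 = 0.7573
Step 3: exp(x) = 2.387
Step 4: c_v = 3*1.381e-23*0.7573*2.387/(2.387-1)^2 = 3.891e-23

3.891e-23


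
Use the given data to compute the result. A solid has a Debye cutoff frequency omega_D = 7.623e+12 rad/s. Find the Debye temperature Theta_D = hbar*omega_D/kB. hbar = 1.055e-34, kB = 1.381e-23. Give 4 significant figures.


Step 1: hbar*omega_D = 1.055e-34 * 7.623e+12 = 8.042e-22 J
Step 2: Theta_D = 8.042e-22 / 1.381e-23
Step 3: Theta_D = 58.24 K

58.24


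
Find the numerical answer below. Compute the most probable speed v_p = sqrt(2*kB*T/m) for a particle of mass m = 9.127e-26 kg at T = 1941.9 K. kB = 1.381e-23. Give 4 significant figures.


Step 1: Numerator = 2*kB*T = 2*1.381e-23*1941.9 = 5.364e-20
Step 2: Ratio = 5.364e-20 / 9.127e-26 = 5.877e+05
Step 3: v_p = sqrt(5.877e+05) = 766.6 m/s

766.6


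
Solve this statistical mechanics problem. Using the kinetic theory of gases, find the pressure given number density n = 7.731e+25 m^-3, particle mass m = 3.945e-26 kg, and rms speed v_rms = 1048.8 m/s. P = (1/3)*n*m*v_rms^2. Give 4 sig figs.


Step 1: v_rms^2 = 1048.8^2 = 1.1e+06
Step 2: n*m = 7.731e+25*3.945e-26 = 3.05
Step 3: P = (1/3)*3.05*1.1e+06 = 1.118e+06 Pa

1.118e+06


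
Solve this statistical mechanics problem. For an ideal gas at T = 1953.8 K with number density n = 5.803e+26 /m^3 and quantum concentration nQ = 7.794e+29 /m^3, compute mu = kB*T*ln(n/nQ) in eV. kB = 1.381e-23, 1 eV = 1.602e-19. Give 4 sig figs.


Step 1: n/nQ = 5.803e+26/7.794e+29 = 0.0007445
Step 2: ln(n/nQ) = -7.203
Step 3: mu = kB*T*ln(n/nQ) = 2.698e-20*-7.203 = -1.943e-19 J
Step 4: Convert to eV: -1.943e-19/1.602e-19 = -1.213 eV

-1.213


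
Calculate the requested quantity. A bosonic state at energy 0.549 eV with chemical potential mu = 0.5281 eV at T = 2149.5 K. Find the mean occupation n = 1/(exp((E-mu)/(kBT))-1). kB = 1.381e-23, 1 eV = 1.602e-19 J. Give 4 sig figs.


Step 1: (E - mu) = 0.0209 eV
Step 2: x = (E-mu)*eV/(kB*T) = 0.0209*1.602e-19/(1.381e-23*2149.5) = 0.1128
Step 3: exp(x) = 1.119
Step 4: n = 1/(exp(x)-1) = 8.375

8.375


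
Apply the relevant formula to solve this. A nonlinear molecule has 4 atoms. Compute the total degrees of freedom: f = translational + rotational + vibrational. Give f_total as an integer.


Step 1: Translational DOF = 3
Step 2: Rotational DOF (nonlinear) = 3
Step 3: Vibrational DOF = 3*4 - 6 = 6
Step 4: Total = 3 + 3 + 6 = 12

12


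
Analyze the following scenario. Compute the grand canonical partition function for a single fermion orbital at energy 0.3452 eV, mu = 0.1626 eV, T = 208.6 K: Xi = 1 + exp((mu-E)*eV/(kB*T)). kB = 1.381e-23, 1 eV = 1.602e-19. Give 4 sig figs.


Step 1: (mu - E) = 0.1626 - 0.3452 = -0.1826 eV
Step 2: x = (mu-E)*eV/(kB*T) = -0.1826*1.602e-19/(1.381e-23*208.6) = -10.15
Step 3: exp(x) = 3.89e-05
Step 4: Xi = 1 + 3.89e-05 = 1

1


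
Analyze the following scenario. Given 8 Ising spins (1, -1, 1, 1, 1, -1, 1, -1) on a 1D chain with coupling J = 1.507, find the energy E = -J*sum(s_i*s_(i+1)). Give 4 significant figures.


Step 1: Nearest-neighbor products: -1, -1, 1, 1, -1, -1, -1
Step 2: Sum of products = -3
Step 3: E = -1.507 * -3 = 4.521

4.521


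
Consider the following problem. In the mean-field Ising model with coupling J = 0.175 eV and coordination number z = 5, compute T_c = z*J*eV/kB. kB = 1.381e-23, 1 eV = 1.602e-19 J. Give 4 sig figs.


Step 1: z*J = 5*0.175 = 0.875 eV
Step 2: Convert to Joules: 0.875*1.602e-19 = 1.402e-19 J
Step 3: T_c = 1.402e-19 / 1.381e-23 = 1.015e+04 K

1.015e+04


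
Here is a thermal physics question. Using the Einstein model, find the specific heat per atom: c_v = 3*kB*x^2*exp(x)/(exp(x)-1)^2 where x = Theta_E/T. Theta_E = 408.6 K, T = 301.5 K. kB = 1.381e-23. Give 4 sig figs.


Step 1: x = Theta_E/T = 408.6/301.5 = 1.355
Step 2: x^2 = 1.837
Step 3: exp(x) = 3.878
Step 4: c_v = 3*1.381e-23*1.837*3.878/(3.878-1)^2 = 3.563e-23

3.563e-23


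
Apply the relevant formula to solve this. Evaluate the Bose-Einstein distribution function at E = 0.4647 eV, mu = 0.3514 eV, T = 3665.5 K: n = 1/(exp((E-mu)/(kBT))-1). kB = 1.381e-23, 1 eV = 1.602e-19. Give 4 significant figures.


Step 1: (E - mu) = 0.1133 eV
Step 2: x = (E-mu)*eV/(kB*T) = 0.1133*1.602e-19/(1.381e-23*3665.5) = 0.3586
Step 3: exp(x) = 1.431
Step 4: n = 1/(exp(x)-1) = 2.319

2.319


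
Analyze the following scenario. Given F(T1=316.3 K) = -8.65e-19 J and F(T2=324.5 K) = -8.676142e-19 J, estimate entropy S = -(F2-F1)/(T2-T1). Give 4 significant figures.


Step 1: dF = F2 - F1 = -8.676142e-19 - (-8.65e-19) = -2.6142e-21 J
Step 2: dT = T2 - T1 = 324.5 - 316.3 = 8.2 K
Step 3: S = -dF/dT = -(-2.6142e-21)/8.2 = 3.188e-22 J/K

3.188e-22


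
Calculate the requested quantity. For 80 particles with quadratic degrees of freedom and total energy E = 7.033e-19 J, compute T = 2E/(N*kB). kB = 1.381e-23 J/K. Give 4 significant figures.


Step 1: Numerator = 2*E = 2*7.033e-19 = 1.407e-18 J
Step 2: Denominator = N*kB = 80*1.381e-23 = 1.105e-21
Step 3: T = 1.407e-18 / 1.105e-21 = 1273 K

1273


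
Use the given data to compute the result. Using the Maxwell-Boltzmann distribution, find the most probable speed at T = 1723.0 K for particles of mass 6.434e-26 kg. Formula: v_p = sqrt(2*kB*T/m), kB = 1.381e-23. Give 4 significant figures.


Step 1: Numerator = 2*kB*T = 2*1.381e-23*1723.0 = 4.759e-20
Step 2: Ratio = 4.759e-20 / 6.434e-26 = 7.397e+05
Step 3: v_p = sqrt(7.397e+05) = 860 m/s

860


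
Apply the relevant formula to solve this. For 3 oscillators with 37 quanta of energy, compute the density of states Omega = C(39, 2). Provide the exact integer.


Step 1: Use binomial coefficient C(39, 2)
Step 2: Numerator = 39! / 37!
Step 3: Denominator = 2!
Step 4: Omega = 741

741


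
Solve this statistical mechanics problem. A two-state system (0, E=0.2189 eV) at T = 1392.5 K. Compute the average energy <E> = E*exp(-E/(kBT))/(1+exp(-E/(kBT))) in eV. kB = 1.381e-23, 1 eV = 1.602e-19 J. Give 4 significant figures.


Step 1: beta*E = 0.2189*1.602e-19/(1.381e-23*1392.5) = 1.824
Step 2: exp(-beta*E) = 0.1615
Step 3: <E> = 0.2189*0.1615/(1+0.1615) = 0.03043 eV

0.03043


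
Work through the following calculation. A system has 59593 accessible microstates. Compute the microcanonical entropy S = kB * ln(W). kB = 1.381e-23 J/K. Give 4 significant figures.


Step 1: ln(W) = ln(59593) = 11
Step 2: S = kB * ln(W) = 1.381e-23 * 11
Step 3: S = 1.518e-22 J/K

1.518e-22


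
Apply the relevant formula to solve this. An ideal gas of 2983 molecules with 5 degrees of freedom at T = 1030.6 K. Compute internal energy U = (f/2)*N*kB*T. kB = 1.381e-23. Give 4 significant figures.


Step 1: f/2 = 5/2 = 2.5
Step 2: N*kB*T = 2983*1.381e-23*1030.6 = 4.246e-17
Step 3: U = 2.5 * 4.246e-17 = 1.061e-16 J

1.061e-16


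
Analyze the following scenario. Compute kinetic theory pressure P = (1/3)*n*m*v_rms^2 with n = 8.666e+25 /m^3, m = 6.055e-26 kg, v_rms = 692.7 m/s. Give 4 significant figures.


Step 1: v_rms^2 = 692.7^2 = 4.798e+05
Step 2: n*m = 8.666e+25*6.055e-26 = 5.247
Step 3: P = (1/3)*5.247*4.798e+05 = 8.393e+05 Pa

8.393e+05


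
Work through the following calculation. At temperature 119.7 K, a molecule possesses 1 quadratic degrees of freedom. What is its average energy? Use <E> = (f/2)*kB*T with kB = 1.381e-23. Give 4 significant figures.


Step 1: f/2 = 1/2 = 0.5
Step 2: kB*T = 1.381e-23 * 119.7 = 1.653e-21
Step 3: <E> = 0.5 * 1.653e-21 = 8.265e-22 J

8.265e-22


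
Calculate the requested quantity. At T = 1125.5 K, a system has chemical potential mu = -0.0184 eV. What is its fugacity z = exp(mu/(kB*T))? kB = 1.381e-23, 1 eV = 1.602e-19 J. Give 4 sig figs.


Step 1: Convert mu to Joules: -0.0184*1.602e-19 = -2.948e-21 J
Step 2: kB*T = 1.381e-23*1125.5 = 1.554e-20 J
Step 3: mu/(kB*T) = -0.1896
Step 4: z = exp(-0.1896) = 0.8273

0.8273


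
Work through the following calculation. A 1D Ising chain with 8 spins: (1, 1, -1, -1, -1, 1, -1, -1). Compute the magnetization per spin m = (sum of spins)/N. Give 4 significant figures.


Step 1: Count up spins (+1): 3, down spins (-1): 5
Step 2: Total magnetization M = 3 - 5 = -2
Step 3: m = M/N = -2/8 = -0.25

-0.25


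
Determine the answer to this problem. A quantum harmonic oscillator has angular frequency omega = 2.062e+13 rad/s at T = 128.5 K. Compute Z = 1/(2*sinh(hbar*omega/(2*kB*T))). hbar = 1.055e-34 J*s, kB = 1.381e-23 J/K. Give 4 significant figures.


Step 1: Compute x = hbar*omega/(kB*T) = 1.055e-34*2.062e+13/(1.381e-23*128.5) = 1.226
Step 2: x/2 = 0.6129
Step 3: sinh(x/2) = 0.652
Step 4: Z = 1/(2*0.652) = 0.7668

0.7668


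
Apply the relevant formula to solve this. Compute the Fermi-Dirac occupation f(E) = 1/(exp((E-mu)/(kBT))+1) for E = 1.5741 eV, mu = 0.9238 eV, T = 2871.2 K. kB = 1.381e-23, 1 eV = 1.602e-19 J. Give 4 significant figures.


Step 1: (E - mu) = 1.5741 - 0.9238 = 0.6503 eV
Step 2: Convert: (E-mu)*eV = 1.042e-19 J
Step 3: x = (E-mu)*eV/(kB*T) = 2.627
Step 4: f = 1/(exp(2.627)+1) = 0.0674

0.0674


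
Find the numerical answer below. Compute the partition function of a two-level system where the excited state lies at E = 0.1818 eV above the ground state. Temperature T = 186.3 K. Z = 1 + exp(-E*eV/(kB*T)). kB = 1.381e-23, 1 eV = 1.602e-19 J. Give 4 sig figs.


Step 1: Compute beta*E = E*eV/(kB*T) = 0.1818*1.602e-19/(1.381e-23*186.3) = 11.32
Step 2: exp(-beta*E) = exp(-11.32) = 1.213e-05
Step 3: Z = 1 + 1.213e-05 = 1

1


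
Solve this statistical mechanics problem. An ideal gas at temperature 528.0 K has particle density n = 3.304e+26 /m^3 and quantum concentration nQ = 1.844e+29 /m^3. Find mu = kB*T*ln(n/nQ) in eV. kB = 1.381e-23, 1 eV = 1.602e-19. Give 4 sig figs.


Step 1: n/nQ = 3.304e+26/1.844e+29 = 0.001792
Step 2: ln(n/nQ) = -6.325
Step 3: mu = kB*T*ln(n/nQ) = 7.292e-21*-6.325 = -4.612e-20 J
Step 4: Convert to eV: -4.612e-20/1.602e-19 = -0.2879 eV

-0.2879


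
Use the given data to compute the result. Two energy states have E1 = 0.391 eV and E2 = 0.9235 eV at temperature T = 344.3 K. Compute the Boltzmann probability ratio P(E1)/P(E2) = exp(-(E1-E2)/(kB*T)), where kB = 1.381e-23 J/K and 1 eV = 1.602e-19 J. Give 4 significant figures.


Step 1: Compute energy difference dE = E1 - E2 = 0.391 - 0.9235 = -0.5325 eV
Step 2: Convert to Joules: dE_J = -0.5325 * 1.602e-19 = -8.531e-20 J
Step 3: Compute exponent = -dE_J / (kB * T) = -(-8.531e-20) / (1.381e-23 * 344.3) = 17.94
Step 4: P(E1)/P(E2) = exp(17.94) = 6.191e+07

6.191e+07


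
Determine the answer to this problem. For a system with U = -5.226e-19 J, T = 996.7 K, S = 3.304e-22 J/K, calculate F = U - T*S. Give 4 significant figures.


Step 1: T*S = 996.7 * 3.304e-22 = 3.293e-19 J
Step 2: F = U - T*S = -5.226e-19 - 3.293e-19
Step 3: F = -8.519e-19 J

-8.519e-19


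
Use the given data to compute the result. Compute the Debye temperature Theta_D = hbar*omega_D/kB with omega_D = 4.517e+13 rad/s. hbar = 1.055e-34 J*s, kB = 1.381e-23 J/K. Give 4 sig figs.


Step 1: hbar*omega_D = 1.055e-34 * 4.517e+13 = 4.765e-21 J
Step 2: Theta_D = 4.765e-21 / 1.381e-23
Step 3: Theta_D = 345.1 K

345.1


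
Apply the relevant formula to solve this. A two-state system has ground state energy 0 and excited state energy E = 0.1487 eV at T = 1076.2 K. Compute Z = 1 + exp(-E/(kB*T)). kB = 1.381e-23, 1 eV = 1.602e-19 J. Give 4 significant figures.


Step 1: Compute beta*E = E*eV/(kB*T) = 0.1487*1.602e-19/(1.381e-23*1076.2) = 1.603
Step 2: exp(-beta*E) = exp(-1.603) = 0.2013
Step 3: Z = 1 + 0.2013 = 1.201

1.201


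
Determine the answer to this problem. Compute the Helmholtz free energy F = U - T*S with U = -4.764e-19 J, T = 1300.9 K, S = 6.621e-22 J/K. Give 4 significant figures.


Step 1: T*S = 1300.9 * 6.621e-22 = 8.613e-19 J
Step 2: F = U - T*S = -4.764e-19 - 8.613e-19
Step 3: F = -1.338e-18 J

-1.338e-18
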